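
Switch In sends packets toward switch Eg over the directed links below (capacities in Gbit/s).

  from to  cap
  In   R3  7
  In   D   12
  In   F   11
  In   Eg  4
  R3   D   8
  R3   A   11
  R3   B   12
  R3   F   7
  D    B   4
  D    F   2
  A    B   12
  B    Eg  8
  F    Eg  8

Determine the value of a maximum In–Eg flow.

20

Augment In→Eg: bottleneck 4, flow now 4.
Augment In→F→Eg: bottleneck 8, flow now 12.
Augment In→R3→B→Eg: bottleneck 7, flow now 19.
Augment In→D→B→Eg: bottleneck 1, flow now 20.
No augmenting path remains; maximum flow = 20.
In the residual graph, reachable from In: {In, R3, D, A, B, F}.
Min-cut edges: In→Eg (4), B→Eg (8), F→Eg (8); capacity 4 + 8 + 8 = 20.
This cut is saturated, so no flow can exceed 20.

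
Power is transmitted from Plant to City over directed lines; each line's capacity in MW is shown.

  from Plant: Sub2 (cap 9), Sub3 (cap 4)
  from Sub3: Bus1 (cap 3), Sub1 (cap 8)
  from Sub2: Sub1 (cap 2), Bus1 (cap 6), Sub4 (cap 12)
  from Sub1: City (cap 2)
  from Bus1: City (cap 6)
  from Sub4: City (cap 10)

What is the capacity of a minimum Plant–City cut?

Augment Plant→Sub3→Sub1→City: bottleneck 2, flow now 2.
Augment Plant→Sub3→Bus1→City: bottleneck 2, flow now 4.
Augment Plant→Sub2→Bus1→City: bottleneck 4, flow now 8.
Augment Plant→Sub2→Sub4→City: bottleneck 5, flow now 13.
No augmenting path remains; maximum flow = 13.
By max-flow min-cut, the minimum cut capacity equals the max flow.
In the residual graph, reachable from Plant: {Plant}.
Min-cut edges: Plant→Sub3 (4), Plant→Sub2 (9); capacity 4 + 9 = 13.

13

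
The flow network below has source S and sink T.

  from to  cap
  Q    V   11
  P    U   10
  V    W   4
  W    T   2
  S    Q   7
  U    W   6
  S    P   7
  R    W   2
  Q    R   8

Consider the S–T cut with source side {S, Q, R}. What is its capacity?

Edges leaving {S, Q, R}: S→P (7), Q→V (11), R→W (2).
Cut capacity = 7 + 11 + 2 = 20.

20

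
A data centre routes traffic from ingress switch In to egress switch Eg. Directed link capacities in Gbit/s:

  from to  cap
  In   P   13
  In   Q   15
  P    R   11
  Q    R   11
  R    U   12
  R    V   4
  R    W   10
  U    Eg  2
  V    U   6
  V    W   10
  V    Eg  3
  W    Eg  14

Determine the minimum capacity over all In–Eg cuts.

16

Augment In→P→R→U→Eg: bottleneck 2, flow now 2.
Augment In→P→R→V→Eg: bottleneck 3, flow now 5.
Augment In→P→R→W→Eg: bottleneck 6, flow now 11.
Augment In→Q→R→W→Eg: bottleneck 4, flow now 15.
Augment In→Q→R→V→W→Eg: bottleneck 1, flow now 16.
No augmenting path remains; maximum flow = 16.
By max-flow min-cut, the minimum cut capacity equals the max flow.
In the residual graph, reachable from In: {In, P, Q, R, U}.
Min-cut edges: R→V (4), R→W (10), U→Eg (2); capacity 4 + 10 + 2 = 16.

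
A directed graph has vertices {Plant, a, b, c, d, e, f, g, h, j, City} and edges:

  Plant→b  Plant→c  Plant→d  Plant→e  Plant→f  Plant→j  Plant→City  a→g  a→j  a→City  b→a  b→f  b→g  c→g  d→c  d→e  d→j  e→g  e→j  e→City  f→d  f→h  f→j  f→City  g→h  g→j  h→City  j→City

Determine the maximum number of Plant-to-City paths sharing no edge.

Assign every edge capacity 1; by Menger, the answer equals the max flow.
Path Plant→City (+1); total 1.
Path Plant→e→City (+1); total 2.
Path Plant→f→City (+1); total 3.
Path Plant→j→City (+1); total 4.
Path Plant→b→a→City (+1); total 5.
Path Plant→c→g→h→City (+1); total 6.
No residual Plant→City path; max flow = 6.
Certifying cut of size 6: {Plant→City, Plant→b, Plant→f, e→City, g→h, j→City}.

6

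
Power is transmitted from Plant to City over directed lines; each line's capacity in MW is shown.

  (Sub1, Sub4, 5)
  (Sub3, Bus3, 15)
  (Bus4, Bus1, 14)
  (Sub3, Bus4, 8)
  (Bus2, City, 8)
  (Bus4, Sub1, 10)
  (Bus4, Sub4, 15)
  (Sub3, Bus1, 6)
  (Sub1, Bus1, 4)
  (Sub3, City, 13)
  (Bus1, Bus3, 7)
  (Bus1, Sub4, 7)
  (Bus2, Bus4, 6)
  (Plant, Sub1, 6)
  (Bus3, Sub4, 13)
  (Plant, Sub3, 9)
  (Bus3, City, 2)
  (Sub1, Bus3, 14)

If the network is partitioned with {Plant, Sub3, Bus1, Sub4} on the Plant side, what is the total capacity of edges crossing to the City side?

Edges leaving {Plant, Sub3, Bus1, Sub4}: Plant→Sub1 (6), Sub3→Bus4 (8), Sub3→Bus3 (15), Sub3→City (13), Bus1→Bus3 (7).
Cut capacity = 6 + 8 + 15 + 13 + 7 = 49.

49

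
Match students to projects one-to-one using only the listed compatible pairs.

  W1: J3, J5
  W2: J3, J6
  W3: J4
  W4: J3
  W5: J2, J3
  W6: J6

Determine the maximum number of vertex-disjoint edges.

Unit-capacity flow: source→left, listed edges, right→sink; max matching = max flow.
Augmenting path W1→J3 (+1); matched 1.
Augmenting path W2→J6 (+1); matched 2.
Augmenting path W3→J4 (+1); matched 3.
Augmenting path W5→J2 (+1); matched 4.
Augmenting path W4→J3→W1→J5 (+1); matched 5.
No augmenting path remains; maximum matching = 5.
König certificate: {W1, W3, W5, J3, J6} is a vertex cover of size 5 (every listed pair touches it), so no matching can be larger.

5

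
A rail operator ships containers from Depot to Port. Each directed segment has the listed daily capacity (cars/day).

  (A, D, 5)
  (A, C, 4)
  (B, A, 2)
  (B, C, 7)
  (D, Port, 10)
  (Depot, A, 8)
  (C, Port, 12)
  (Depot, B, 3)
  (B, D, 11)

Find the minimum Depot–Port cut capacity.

11

Augment Depot→A→C→Port: bottleneck 4, flow now 4.
Augment Depot→A→D→Port: bottleneck 4, flow now 8.
Augment Depot→B→C→Port: bottleneck 3, flow now 11.
No augmenting path remains; maximum flow = 11.
By max-flow min-cut, the minimum cut capacity equals the max flow.
In the residual graph, reachable from Depot: {Depot}.
Min-cut edges: Depot→A (8), Depot→B (3); capacity 8 + 3 = 11.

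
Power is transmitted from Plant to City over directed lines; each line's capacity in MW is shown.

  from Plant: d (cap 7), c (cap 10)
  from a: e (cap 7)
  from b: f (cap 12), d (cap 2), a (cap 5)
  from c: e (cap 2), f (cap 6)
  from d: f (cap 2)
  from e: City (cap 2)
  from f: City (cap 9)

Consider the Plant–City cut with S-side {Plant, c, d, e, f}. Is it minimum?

No — its capacity is 11, but the minimum cut has capacity 10.

Given cut capacity: 2 + 9 = 11.
Augment Plant→c→e→City: bottleneck 2, flow now 2.
Augment Plant→c→f→City: bottleneck 6, flow now 8.
Augment Plant→d→f→City: bottleneck 2, flow now 10.
No augmenting path remains; maximum flow = 10.
In the residual graph, reachable from Plant: {Plant, c, d}.
Min-cut edges: c→e (2), c→f (6), d→f (2); capacity 2 + 6 + 2 = 10.
Cut capacity 11 exceeds the max flow 10, so it is not minimum.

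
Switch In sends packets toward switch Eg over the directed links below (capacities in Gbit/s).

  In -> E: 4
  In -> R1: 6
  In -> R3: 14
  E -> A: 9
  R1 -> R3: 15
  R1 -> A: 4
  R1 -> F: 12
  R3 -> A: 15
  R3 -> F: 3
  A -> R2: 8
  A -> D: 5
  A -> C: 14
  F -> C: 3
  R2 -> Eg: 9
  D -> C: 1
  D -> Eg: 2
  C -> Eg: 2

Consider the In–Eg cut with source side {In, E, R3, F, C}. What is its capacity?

32

Edges leaving {In, E, R3, F, C}: In→R1 (6), E→A (9), R3→A (15), C→Eg (2).
Cut capacity = 6 + 9 + 15 + 2 = 32.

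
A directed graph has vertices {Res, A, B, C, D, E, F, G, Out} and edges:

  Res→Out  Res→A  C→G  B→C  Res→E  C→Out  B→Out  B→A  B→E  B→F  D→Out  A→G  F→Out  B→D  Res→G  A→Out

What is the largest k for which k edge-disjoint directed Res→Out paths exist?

Assign every edge capacity 1; by Menger, the answer equals the max flow.
Path Res→Out (+1); total 1.
Path Res→A→Out (+1); total 2.
No residual Res→Out path; max flow = 2.
Certifying cut of size 2: {Res→A, Res→Out}.

2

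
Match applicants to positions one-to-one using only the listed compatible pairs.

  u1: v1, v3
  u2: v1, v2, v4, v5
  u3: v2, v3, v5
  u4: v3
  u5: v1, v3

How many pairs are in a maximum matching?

Unit-capacity flow: source→left, listed edges, right→sink; max matching = max flow.
Augmenting path u1→v1 (+1); matched 1.
Augmenting path u2→v2 (+1); matched 2.
Augmenting path u3→v3 (+1); matched 3.
Augmenting path u4→v3→u3→v5 (+1); matched 4.
No augmenting path remains; maximum matching = 4.
König certificate: {u2, u3, v1, v3} is a vertex cover of size 4 (every listed pair touches it), so no matching can be larger.

4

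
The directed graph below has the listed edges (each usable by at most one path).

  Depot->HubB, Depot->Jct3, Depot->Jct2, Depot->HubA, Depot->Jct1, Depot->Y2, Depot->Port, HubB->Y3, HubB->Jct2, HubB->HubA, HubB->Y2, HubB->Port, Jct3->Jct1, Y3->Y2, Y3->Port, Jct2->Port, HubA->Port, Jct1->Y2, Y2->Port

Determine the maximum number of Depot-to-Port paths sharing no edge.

5

Assign every edge capacity 1; by Menger, the answer equals the max flow.
Path Depot→Port (+1); total 1.
Path Depot→HubB→Port (+1); total 2.
Path Depot→Jct2→Port (+1); total 3.
Path Depot→HubA→Port (+1); total 4.
Path Depot→Y2→Port (+1); total 5.
No residual Depot→Port path; max flow = 5.
Certifying cut of size 5: {Depot→HubA, Depot→HubB, Depot→Jct2, Depot→Port, Y2→Port}.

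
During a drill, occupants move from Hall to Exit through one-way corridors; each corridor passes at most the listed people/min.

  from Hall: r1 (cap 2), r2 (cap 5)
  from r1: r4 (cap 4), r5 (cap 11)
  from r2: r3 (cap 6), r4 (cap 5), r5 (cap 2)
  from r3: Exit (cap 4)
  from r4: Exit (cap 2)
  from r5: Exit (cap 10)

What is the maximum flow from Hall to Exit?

Augment Hall→r1→r4→Exit: bottleneck 2, flow now 2.
Augment Hall→r2→r3→Exit: bottleneck 4, flow now 6.
Augment Hall→r2→r5→Exit: bottleneck 1, flow now 7.
No augmenting path remains; maximum flow = 7.
In the residual graph, reachable from Hall: {Hall}.
Min-cut edges: Hall→r1 (2), Hall→r2 (5); capacity 2 + 5 = 7.
This cut is saturated, so no flow can exceed 7.

7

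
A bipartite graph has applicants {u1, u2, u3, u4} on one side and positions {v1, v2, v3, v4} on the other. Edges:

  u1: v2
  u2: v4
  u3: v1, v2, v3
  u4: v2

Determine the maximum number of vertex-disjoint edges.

Unit-capacity flow: source→left, listed edges, right→sink; max matching = max flow.
Augmenting path u1→v2 (+1); matched 1.
Augmenting path u2→v4 (+1); matched 2.
Augmenting path u3→v1 (+1); matched 3.
No augmenting path remains; maximum matching = 3.
König certificate: {u2, u3, v2} is a vertex cover of size 3 (every listed pair touches it), so no matching can be larger.

3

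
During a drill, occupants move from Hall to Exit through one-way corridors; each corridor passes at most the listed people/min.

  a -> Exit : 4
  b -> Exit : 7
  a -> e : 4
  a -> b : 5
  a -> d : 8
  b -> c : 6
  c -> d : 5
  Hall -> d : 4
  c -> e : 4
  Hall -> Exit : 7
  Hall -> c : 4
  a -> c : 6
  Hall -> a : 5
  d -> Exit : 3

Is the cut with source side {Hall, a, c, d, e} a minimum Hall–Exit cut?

Given cut capacity: 7 + 5 + 4 + 3 = 19.
Augment Hall→Exit: bottleneck 7, flow now 7.
Augment Hall→a→Exit: bottleneck 4, flow now 11.
Augment Hall→d→Exit: bottleneck 3, flow now 14.
Augment Hall→a→b→Exit: bottleneck 1, flow now 15.
No augmenting path remains; maximum flow = 15.
In the residual graph, reachable from Hall: {Hall, c, d, e}.
Min-cut edges: Hall→a (5), Hall→Exit (7), d→Exit (3); capacity 5 + 7 + 3 = 15.
Cut capacity 19 exceeds the max flow 15, so it is not minimum.

No — its capacity is 19, but the minimum cut has capacity 15.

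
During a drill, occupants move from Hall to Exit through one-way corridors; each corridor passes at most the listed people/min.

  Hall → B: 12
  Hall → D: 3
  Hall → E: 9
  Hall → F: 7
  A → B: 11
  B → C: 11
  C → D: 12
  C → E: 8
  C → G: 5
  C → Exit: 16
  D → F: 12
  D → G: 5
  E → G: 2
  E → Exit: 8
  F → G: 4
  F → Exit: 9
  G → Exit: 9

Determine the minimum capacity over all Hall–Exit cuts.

30

Augment Hall→E→Exit: bottleneck 8, flow now 8.
Augment Hall→F→Exit: bottleneck 7, flow now 15.
Augment Hall→B→C→Exit: bottleneck 11, flow now 26.
Augment Hall→D→F→Exit: bottleneck 2, flow now 28.
Augment Hall→D→G→Exit: bottleneck 1, flow now 29.
Augment Hall→E→G→Exit: bottleneck 1, flow now 30.
No augmenting path remains; maximum flow = 30.
By max-flow min-cut, the minimum cut capacity equals the max flow.
In the residual graph, reachable from Hall: {Hall, B}.
Min-cut edges: Hall→D (3), Hall→E (9), Hall→F (7), B→C (11); capacity 3 + 9 + 7 + 11 = 30.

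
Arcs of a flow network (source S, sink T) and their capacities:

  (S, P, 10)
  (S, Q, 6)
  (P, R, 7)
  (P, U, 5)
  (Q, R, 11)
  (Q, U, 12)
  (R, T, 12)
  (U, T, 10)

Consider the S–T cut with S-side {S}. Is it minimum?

Given cut capacity: 10 + 6 = 16.
Augment S→P→R→T: bottleneck 7, flow now 7.
Augment S→P→U→T: bottleneck 3, flow now 10.
Augment S→Q→R→T: bottleneck 5, flow now 15.
Augment S→Q→U→T: bottleneck 1, flow now 16.
No augmenting path remains; maximum flow = 16.
Cut capacity 16 equals the max flow, so it is a minimum cut.

Yes — it is a minimum cut (capacity 16).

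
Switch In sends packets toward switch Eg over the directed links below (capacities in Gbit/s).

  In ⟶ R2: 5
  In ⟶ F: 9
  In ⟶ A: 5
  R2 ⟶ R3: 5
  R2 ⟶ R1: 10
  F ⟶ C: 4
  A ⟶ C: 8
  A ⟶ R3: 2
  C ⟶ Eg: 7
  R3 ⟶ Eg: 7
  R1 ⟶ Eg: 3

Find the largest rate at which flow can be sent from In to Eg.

Augment In→R2→R3→Eg: bottleneck 5, flow now 5.
Augment In→F→C→Eg: bottleneck 4, flow now 9.
Augment In→A→C→Eg: bottleneck 3, flow now 12.
Augment In→A→R3→Eg: bottleneck 2, flow now 14.
No augmenting path remains; maximum flow = 14.
In the residual graph, reachable from In: {In, F}.
Min-cut edges: In→R2 (5), In→A (5), F→C (4); capacity 5 + 5 + 4 = 14.
This cut is saturated, so no flow can exceed 14.

14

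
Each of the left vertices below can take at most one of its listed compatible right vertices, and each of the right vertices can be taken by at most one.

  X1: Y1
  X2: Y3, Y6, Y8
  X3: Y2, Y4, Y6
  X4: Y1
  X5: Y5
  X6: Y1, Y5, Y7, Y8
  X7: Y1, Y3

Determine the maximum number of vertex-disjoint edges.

Unit-capacity flow: source→left, listed edges, right→sink; max matching = max flow.
Augmenting path X1→Y1 (+1); matched 1.
Augmenting path X2→Y3 (+1); matched 2.
Augmenting path X3→Y2 (+1); matched 3.
Augmenting path X5→Y5 (+1); matched 4.
Augmenting path X6→Y7 (+1); matched 5.
Augmenting path X7→Y3→X2→Y6 (+1); matched 6.
No augmenting path remains; maximum matching = 6.
König certificate: {X2, X3, X5, X6, X7, Y1} is a vertex cover of size 6 (every listed pair touches it), so no matching can be larger.

6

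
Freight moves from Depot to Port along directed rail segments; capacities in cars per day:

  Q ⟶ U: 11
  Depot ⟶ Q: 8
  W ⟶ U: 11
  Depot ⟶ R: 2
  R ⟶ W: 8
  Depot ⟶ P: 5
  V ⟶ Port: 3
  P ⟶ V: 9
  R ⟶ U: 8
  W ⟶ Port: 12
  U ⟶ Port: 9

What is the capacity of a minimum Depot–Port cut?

13

Augment Depot→P→V→Port: bottleneck 3, flow now 3.
Augment Depot→Q→U→Port: bottleneck 8, flow now 11.
Augment Depot→R→U→Port: bottleneck 1, flow now 12.
Augment Depot→R→W→Port: bottleneck 1, flow now 13.
No augmenting path remains; maximum flow = 13.
By max-flow min-cut, the minimum cut capacity equals the max flow.
In the residual graph, reachable from Depot: {Depot, P, V}.
Min-cut edges: Depot→Q (8), Depot→R (2), V→Port (3); capacity 8 + 2 + 3 = 13.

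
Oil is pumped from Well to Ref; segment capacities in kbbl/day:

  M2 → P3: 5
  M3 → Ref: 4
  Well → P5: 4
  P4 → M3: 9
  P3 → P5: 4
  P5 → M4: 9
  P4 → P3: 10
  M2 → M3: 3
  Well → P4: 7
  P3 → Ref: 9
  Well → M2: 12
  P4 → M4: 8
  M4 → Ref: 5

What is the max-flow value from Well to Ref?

Augment Well→P5→M4→Ref: bottleneck 4, flow now 4.
Augment Well→P4→P3→Ref: bottleneck 7, flow now 11.
Augment Well→M2→P3→Ref: bottleneck 2, flow now 13.
Augment Well→M2→M3→Ref: bottleneck 3, flow now 16.
Augment Well→M2→P3→P5→M4→Ref: bottleneck 1, flow now 17.
Augment Well→M2→P3→P4→M3→Ref: bottleneck 1, flow now 18. (uses reverse residual edge)
No augmenting path remains; maximum flow = 18.
In the residual graph, reachable from Well: {Well, P5, P4, M2, P3, M3, M4}.
Min-cut edges: P3→Ref (9), M3→Ref (4), M4→Ref (5); capacity 9 + 4 + 5 = 18.
This cut is saturated, so no flow can exceed 18.

18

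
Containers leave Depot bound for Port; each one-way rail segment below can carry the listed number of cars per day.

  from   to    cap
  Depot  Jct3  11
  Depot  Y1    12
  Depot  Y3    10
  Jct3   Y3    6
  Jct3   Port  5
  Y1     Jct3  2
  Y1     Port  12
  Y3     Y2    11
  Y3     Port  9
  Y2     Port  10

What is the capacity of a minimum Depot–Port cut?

33

Augment Depot→Jct3→Port: bottleneck 5, flow now 5.
Augment Depot→Y1→Port: bottleneck 12, flow now 17.
Augment Depot→Y3→Port: bottleneck 9, flow now 26.
Augment Depot→Y3→Y2→Port: bottleneck 1, flow now 27.
Augment Depot→Jct3→Y3→Y2→Port: bottleneck 6, flow now 33.
No augmenting path remains; maximum flow = 33.
By max-flow min-cut, the minimum cut capacity equals the max flow.
In the residual graph, reachable from Depot: {Depot}.
Min-cut edges: Depot→Jct3 (11), Depot→Y1 (12), Depot→Y3 (10); capacity 11 + 12 + 10 = 33.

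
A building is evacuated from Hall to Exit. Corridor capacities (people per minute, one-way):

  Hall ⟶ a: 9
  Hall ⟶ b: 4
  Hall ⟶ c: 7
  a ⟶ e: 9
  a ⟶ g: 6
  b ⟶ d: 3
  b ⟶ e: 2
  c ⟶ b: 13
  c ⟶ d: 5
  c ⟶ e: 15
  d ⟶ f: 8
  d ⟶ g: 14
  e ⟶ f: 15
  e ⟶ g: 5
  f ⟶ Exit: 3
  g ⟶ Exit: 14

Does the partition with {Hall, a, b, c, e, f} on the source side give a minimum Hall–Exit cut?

No — its capacity is 22, but the minimum cut has capacity 17.

Given cut capacity: 6 + 3 + 5 + 5 + 3 = 22.
Augment Hall→a→g→Exit: bottleneck 6, flow now 6.
Augment Hall→a→e→f→Exit: bottleneck 3, flow now 9.
Augment Hall→b→d→g→Exit: bottleneck 3, flow now 12.
Augment Hall→b→e→g→Exit: bottleneck 1, flow now 13.
Augment Hall→c→d→g→Exit: bottleneck 4, flow now 17.
No augmenting path remains; maximum flow = 17.
In the residual graph, reachable from Hall: {Hall, a, b, c, d, e, f, g}.
Min-cut edges: f→Exit (3), g→Exit (14); capacity 3 + 14 = 17.
Cut capacity 22 exceeds the max flow 17, so it is not minimum.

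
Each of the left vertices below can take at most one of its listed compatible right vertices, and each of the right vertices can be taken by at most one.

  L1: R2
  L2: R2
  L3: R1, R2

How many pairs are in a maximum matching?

2

Unit-capacity flow: source→left, listed edges, right→sink; max matching = max flow.
Augmenting path L1→R2 (+1); matched 1.
Augmenting path L3→R1 (+1); matched 2.
No augmenting path remains; maximum matching = 2.
König certificate: {L3, R2} is a vertex cover of size 2 (every listed pair touches it), so no matching can be larger.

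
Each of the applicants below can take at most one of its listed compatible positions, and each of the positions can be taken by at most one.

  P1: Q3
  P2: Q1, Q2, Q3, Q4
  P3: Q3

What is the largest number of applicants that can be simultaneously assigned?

2

Unit-capacity flow: source→left, listed edges, right→sink; max matching = max flow.
Augmenting path P1→Q3 (+1); matched 1.
Augmenting path P2→Q1 (+1); matched 2.
No augmenting path remains; maximum matching = 2.
König certificate: {P2, Q3} is a vertex cover of size 2 (every listed pair touches it), so no matching can be larger.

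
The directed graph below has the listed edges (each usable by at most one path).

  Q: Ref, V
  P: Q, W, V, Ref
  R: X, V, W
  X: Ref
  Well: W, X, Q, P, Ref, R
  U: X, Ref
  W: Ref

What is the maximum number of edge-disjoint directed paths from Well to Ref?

5

Assign every edge capacity 1; by Menger, the answer equals the max flow.
Path Well→Ref (+1); total 1.
Path Well→P→Ref (+1); total 2.
Path Well→Q→Ref (+1); total 3.
Path Well→W→Ref (+1); total 4.
Path Well→X→Ref (+1); total 5.
No residual Well→Ref path; max flow = 5.
Certifying cut of size 5: {W→Ref, Well→P, Well→Q, Well→Ref, X→Ref}.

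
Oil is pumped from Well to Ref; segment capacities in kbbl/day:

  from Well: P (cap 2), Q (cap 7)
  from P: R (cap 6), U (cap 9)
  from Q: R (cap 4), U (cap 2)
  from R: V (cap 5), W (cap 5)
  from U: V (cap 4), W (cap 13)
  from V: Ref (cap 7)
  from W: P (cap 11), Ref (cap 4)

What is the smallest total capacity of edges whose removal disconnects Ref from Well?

8

Augment Well→P→R→V→Ref: bottleneck 2, flow now 2.
Augment Well→Q→R→V→Ref: bottleneck 3, flow now 5.
Augment Well→Q→R→W→Ref: bottleneck 1, flow now 6.
Augment Well→Q→U→V→Ref: bottleneck 2, flow now 8.
No augmenting path remains; maximum flow = 8.
By max-flow min-cut, the minimum cut capacity equals the max flow.
In the residual graph, reachable from Well: {Well, Q}.
Min-cut edges: Well→P (2), Q→R (4), Q→U (2); capacity 2 + 4 + 2 = 8.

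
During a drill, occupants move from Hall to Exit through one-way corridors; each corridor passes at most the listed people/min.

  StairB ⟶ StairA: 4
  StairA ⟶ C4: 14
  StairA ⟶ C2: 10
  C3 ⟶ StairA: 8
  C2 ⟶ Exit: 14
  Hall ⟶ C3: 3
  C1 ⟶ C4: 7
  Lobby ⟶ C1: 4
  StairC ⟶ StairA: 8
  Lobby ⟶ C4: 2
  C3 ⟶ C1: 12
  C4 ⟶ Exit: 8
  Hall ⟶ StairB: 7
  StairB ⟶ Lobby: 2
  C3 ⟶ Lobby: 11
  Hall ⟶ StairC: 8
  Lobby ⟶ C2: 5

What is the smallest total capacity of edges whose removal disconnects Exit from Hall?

17

Augment Hall→StairC→StairA→C2→Exit: bottleneck 8, flow now 8.
Augment Hall→C3→StairA→C2→Exit: bottleneck 2, flow now 10.
Augment Hall→C3→StairA→C4→Exit: bottleneck 1, flow now 11.
Augment Hall→StairB→StairA→C4→Exit: bottleneck 4, flow now 15.
Augment Hall→StairB→Lobby→C2→Exit: bottleneck 2, flow now 17.
No augmenting path remains; maximum flow = 17.
By max-flow min-cut, the minimum cut capacity equals the max flow.
In the residual graph, reachable from Hall: {Hall, StairB}.
Min-cut edges: Hall→StairC (8), Hall→C3 (3), StairB→StairA (4), StairB→Lobby (2); capacity 8 + 3 + 4 + 2 = 17.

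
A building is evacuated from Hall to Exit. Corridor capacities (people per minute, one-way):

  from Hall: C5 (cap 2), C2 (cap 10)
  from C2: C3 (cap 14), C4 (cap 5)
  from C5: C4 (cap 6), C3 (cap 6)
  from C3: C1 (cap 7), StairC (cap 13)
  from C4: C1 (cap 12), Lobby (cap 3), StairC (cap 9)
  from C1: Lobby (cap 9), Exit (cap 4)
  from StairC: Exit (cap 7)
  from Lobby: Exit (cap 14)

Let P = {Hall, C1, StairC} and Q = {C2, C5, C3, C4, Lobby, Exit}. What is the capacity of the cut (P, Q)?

32

Edges leaving {Hall, C1, StairC}: Hall→C2 (10), Hall→C5 (2), C1→Lobby (9), C1→Exit (4), StairC→Exit (7).
Cut capacity = 10 + 2 + 9 + 4 + 7 = 32.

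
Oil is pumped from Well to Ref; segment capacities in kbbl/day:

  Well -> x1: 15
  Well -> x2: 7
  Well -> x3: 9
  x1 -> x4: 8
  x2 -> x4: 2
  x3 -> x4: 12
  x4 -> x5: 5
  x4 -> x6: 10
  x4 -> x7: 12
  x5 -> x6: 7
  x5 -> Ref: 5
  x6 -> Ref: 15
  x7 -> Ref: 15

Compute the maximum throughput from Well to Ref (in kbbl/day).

Augment Well→x1→x4→x5→Ref: bottleneck 5, flow now 5.
Augment Well→x1→x4→x6→Ref: bottleneck 3, flow now 8.
Augment Well→x2→x4→x6→Ref: bottleneck 2, flow now 10.
Augment Well→x3→x4→x6→Ref: bottleneck 5, flow now 15.
Augment Well→x3→x4→x7→Ref: bottleneck 4, flow now 19.
No augmenting path remains; maximum flow = 19.
In the residual graph, reachable from Well: {Well, x1, x2}.
Min-cut edges: Well→x3 (9), x1→x4 (8), x2→x4 (2); capacity 9 + 8 + 2 = 19.
This cut is saturated, so no flow can exceed 19.

19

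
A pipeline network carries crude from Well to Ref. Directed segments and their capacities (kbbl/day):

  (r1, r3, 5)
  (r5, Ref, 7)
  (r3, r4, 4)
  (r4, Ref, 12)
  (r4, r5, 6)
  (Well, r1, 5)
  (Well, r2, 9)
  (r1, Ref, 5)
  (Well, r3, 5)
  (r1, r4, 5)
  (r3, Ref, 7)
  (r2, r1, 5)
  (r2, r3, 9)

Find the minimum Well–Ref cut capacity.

Augment Well→r1→Ref: bottleneck 5, flow now 5.
Augment Well→r3→Ref: bottleneck 5, flow now 10.
Augment Well→r2→r3→Ref: bottleneck 2, flow now 12.
Augment Well→r2→r1→r4→Ref: bottleneck 5, flow now 17.
Augment Well→r2→r3→r4→Ref: bottleneck 2, flow now 19.
No augmenting path remains; maximum flow = 19.
By max-flow min-cut, the minimum cut capacity equals the max flow.
In the residual graph, reachable from Well: {Well}.
Min-cut edges: Well→r1 (5), Well→r2 (9), Well→r3 (5); capacity 5 + 9 + 5 = 19.

19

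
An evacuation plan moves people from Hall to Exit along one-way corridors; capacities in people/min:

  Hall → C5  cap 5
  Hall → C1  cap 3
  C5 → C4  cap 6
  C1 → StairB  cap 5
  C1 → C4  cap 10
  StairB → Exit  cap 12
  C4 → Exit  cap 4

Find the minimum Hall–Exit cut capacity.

Augment Hall→C5→C4→Exit: bottleneck 4, flow now 4.
Augment Hall→C1→StairB→Exit: bottleneck 3, flow now 7.
No augmenting path remains; maximum flow = 7.
By max-flow min-cut, the minimum cut capacity equals the max flow.
In the residual graph, reachable from Hall: {Hall, C5, C4}.
Min-cut edges: Hall→C1 (3), C4→Exit (4); capacity 3 + 4 = 7.

7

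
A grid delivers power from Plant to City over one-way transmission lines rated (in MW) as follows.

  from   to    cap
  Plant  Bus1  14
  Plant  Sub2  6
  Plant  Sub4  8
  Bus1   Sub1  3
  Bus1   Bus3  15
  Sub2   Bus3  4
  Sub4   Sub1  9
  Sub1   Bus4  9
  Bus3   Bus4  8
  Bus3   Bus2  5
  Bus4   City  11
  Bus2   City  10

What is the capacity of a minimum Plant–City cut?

Augment Plant→Bus1→Sub1→Bus4→City: bottleneck 3, flow now 3.
Augment Plant→Bus1→Bus3→Bus4→City: bottleneck 8, flow now 11.
Augment Plant→Bus1→Bus3→Bus2→City: bottleneck 3, flow now 14.
Augment Plant→Sub2→Bus3→Bus2→City: bottleneck 2, flow now 16.
No augmenting path remains; maximum flow = 16.
By max-flow min-cut, the minimum cut capacity equals the max flow.
In the residual graph, reachable from Plant: {Plant, Bus1, Sub2, Sub4, Sub1, Bus3, Bus4}.
Min-cut edges: Bus3→Bus2 (5), Bus4→City (11); capacity 5 + 11 = 16.

16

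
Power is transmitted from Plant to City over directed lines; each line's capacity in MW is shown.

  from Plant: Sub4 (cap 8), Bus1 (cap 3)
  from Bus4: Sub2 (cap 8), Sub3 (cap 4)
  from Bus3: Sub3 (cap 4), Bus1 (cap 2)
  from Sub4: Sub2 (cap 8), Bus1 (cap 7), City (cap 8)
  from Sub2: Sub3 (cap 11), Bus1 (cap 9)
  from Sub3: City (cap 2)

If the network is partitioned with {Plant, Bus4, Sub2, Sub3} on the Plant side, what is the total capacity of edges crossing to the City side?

22

Edges leaving {Plant, Bus4, Sub2, Sub3}: Plant→Sub4 (8), Plant→Bus1 (3), Sub2→Bus1 (9), Sub3→City (2).
Cut capacity = 8 + 3 + 9 + 2 = 22.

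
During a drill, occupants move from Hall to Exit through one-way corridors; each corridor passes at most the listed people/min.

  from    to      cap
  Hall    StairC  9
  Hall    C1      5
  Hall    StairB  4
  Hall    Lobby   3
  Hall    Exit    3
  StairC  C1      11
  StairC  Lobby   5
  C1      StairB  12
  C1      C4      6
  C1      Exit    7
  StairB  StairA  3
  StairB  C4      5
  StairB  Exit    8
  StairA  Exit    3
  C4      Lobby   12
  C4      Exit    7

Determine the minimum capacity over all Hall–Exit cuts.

Augment Hall→Exit: bottleneck 3, flow now 3.
Augment Hall→C1→Exit: bottleneck 5, flow now 8.
Augment Hall→StairB→Exit: bottleneck 4, flow now 12.
Augment Hall→StairC→C1→Exit: bottleneck 2, flow now 14.
Augment Hall→StairC→C1→StairB→Exit: bottleneck 4, flow now 18.
Augment Hall→StairC→C1→C4→Exit: bottleneck 3, flow now 21.
No augmenting path remains; maximum flow = 21.
By max-flow min-cut, the minimum cut capacity equals the max flow.
In the residual graph, reachable from Hall: {Hall, Lobby}.
Min-cut edges: Hall→StairC (9), Hall→C1 (5), Hall→StairB (4), Hall→Exit (3); capacity 9 + 5 + 4 + 3 = 21.

21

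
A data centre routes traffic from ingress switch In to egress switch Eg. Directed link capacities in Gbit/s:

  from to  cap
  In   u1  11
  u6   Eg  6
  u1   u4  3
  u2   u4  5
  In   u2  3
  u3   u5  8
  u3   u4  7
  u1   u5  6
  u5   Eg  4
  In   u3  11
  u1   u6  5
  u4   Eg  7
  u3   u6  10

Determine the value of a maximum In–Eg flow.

17

Augment In→u1→u4→Eg: bottleneck 3, flow now 3.
Augment In→u1→u5→Eg: bottleneck 4, flow now 7.
Augment In→u1→u6→Eg: bottleneck 4, flow now 11.
Augment In→u2→u4→Eg: bottleneck 3, flow now 14.
Augment In→u3→u4→Eg: bottleneck 1, flow now 15.
Augment In→u3→u6→Eg: bottleneck 2, flow now 17.
No augmenting path remains; maximum flow = 17.
In the residual graph, reachable from In: {In, u1, u2, u3, u4, u5, u6}.
Min-cut edges: u4→Eg (7), u5→Eg (4), u6→Eg (6); capacity 7 + 4 + 6 = 17.
This cut is saturated, so no flow can exceed 17.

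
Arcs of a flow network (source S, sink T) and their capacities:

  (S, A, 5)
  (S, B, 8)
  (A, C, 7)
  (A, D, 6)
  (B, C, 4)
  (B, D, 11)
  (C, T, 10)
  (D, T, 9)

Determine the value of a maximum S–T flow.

13

Augment S→A→C→T: bottleneck 5, flow now 5.
Augment S→B→C→T: bottleneck 4, flow now 9.
Augment S→B→D→T: bottleneck 4, flow now 13.
No augmenting path remains; maximum flow = 13.
In the residual graph, reachable from S: {S}.
Min-cut edges: S→A (5), S→B (8); capacity 5 + 8 = 13.
This cut is saturated, so no flow can exceed 13.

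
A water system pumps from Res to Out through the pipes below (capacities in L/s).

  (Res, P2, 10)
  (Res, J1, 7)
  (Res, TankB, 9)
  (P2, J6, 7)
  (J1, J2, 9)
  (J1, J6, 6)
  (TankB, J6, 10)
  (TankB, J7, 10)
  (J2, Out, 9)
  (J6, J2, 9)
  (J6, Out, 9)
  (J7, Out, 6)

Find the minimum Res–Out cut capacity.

23

Augment Res→P2→J6→Out: bottleneck 7, flow now 7.
Augment Res→J1→J2→Out: bottleneck 7, flow now 14.
Augment Res→TankB→J6→Out: bottleneck 2, flow now 16.
Augment Res→TankB→J7→Out: bottleneck 6, flow now 22.
Augment Res→TankB→J6→J2→Out: bottleneck 1, flow now 23.
No augmenting path remains; maximum flow = 23.
By max-flow min-cut, the minimum cut capacity equals the max flow.
In the residual graph, reachable from Res: {Res, P2}.
Min-cut edges: Res→J1 (7), Res→TankB (9), P2→J6 (7); capacity 7 + 9 + 7 = 23.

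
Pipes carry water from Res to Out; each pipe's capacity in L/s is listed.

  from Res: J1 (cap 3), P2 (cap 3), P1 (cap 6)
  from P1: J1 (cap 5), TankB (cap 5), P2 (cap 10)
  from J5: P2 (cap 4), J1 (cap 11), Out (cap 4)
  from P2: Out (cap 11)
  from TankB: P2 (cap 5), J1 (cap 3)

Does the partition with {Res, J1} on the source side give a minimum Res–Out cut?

Yes — it is a minimum cut (capacity 9).

Given cut capacity: 6 + 3 = 9.
Augment Res→P2→Out: bottleneck 3, flow now 3.
Augment Res→P1→P2→Out: bottleneck 6, flow now 9.
No augmenting path remains; maximum flow = 9.
Cut capacity 9 equals the max flow, so it is a minimum cut.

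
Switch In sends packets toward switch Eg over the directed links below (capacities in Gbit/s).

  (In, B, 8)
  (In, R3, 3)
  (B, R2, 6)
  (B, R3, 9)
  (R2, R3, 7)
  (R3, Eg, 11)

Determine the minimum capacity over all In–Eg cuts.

11

Augment In→R3→Eg: bottleneck 3, flow now 3.
Augment In→B→R3→Eg: bottleneck 8, flow now 11.
No augmenting path remains; maximum flow = 11.
By max-flow min-cut, the minimum cut capacity equals the max flow.
In the residual graph, reachable from In: {In}.
Min-cut edges: In→B (8), In→R3 (3); capacity 8 + 3 = 11.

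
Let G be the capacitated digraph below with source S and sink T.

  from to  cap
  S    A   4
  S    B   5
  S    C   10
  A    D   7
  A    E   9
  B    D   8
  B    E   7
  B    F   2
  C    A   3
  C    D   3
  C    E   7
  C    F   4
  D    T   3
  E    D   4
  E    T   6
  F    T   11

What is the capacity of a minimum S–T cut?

Augment S→A→D→T: bottleneck 3, flow now 3.
Augment S→A→E→T: bottleneck 1, flow now 4.
Augment S→B→E→T: bottleneck 5, flow now 9.
Augment S→C→F→T: bottleneck 4, flow now 13.
Augment S→C→E→B→F→T: bottleneck 2, flow now 15. (uses reverse residual edge)
No augmenting path remains; maximum flow = 15.
By max-flow min-cut, the minimum cut capacity equals the max flow.
In the residual graph, reachable from S: {S, A, B, C, D, E}.
Min-cut edges: B→F (2), C→F (4), D→T (3), E→T (6); capacity 2 + 4 + 3 + 6 = 15.

15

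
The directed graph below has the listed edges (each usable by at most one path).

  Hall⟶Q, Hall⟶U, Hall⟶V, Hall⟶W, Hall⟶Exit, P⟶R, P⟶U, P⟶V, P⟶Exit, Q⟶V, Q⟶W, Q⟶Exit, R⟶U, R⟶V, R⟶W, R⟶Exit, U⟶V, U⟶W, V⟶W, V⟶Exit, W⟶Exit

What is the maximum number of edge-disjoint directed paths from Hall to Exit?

Assign every edge capacity 1; by Menger, the answer equals the max flow.
Path Hall→Exit (+1); total 1.
Path Hall→Q→Exit (+1); total 2.
Path Hall→V→Exit (+1); total 3.
Path Hall→W→Exit (+1); total 4.
No residual Hall→Exit path; max flow = 4.
Certifying cut of size 4: {Hall→Exit, Hall→Q, V→Exit, W→Exit}.

4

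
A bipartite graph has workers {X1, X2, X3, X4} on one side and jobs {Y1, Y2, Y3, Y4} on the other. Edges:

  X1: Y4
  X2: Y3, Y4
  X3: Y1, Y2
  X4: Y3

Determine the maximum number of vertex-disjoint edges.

Unit-capacity flow: source→left, listed edges, right→sink; max matching = max flow.
Augmenting path X1→Y4 (+1); matched 1.
Augmenting path X2→Y3 (+1); matched 2.
Augmenting path X3→Y1 (+1); matched 3.
No augmenting path remains; maximum matching = 3.
König certificate: {X3, Y3, Y4} is a vertex cover of size 3 (every listed pair touches it), so no matching can be larger.

3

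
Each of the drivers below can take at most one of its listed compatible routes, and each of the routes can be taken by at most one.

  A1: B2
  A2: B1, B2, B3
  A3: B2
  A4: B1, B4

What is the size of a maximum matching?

Unit-capacity flow: source→left, listed edges, right→sink; max matching = max flow.
Augmenting path A1→B2 (+1); matched 1.
Augmenting path A2→B1 (+1); matched 2.
Augmenting path A4→B4 (+1); matched 3.
No augmenting path remains; maximum matching = 3.
König certificate: {A2, A4, B2} is a vertex cover of size 3 (every listed pair touches it), so no matching can be larger.

3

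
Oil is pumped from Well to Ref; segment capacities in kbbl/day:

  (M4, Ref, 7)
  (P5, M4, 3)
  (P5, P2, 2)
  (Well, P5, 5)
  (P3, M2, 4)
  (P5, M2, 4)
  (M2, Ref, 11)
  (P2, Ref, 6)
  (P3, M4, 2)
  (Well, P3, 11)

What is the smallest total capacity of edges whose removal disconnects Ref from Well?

Augment Well→P5→M2→Ref: bottleneck 4, flow now 4.
Augment Well→P5→P2→Ref: bottleneck 1, flow now 5.
Augment Well→P3→M2→Ref: bottleneck 4, flow now 9.
Augment Well→P3→M4→Ref: bottleneck 2, flow now 11.
No augmenting path remains; maximum flow = 11.
By max-flow min-cut, the minimum cut capacity equals the max flow.
In the residual graph, reachable from Well: {Well, P3}.
Min-cut edges: Well→P5 (5), P3→M2 (4), P3→M4 (2); capacity 5 + 4 + 2 = 11.

11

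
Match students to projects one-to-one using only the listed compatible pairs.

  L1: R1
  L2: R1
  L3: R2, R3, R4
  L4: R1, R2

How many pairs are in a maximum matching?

Unit-capacity flow: source→left, listed edges, right→sink; max matching = max flow.
Augmenting path L1→R1 (+1); matched 1.
Augmenting path L3→R2 (+1); matched 2.
Augmenting path L4→R2→L3→R3 (+1); matched 3.
No augmenting path remains; maximum matching = 3.
König certificate: {L3, L4, R1} is a vertex cover of size 3 (every listed pair touches it), so no matching can be larger.

3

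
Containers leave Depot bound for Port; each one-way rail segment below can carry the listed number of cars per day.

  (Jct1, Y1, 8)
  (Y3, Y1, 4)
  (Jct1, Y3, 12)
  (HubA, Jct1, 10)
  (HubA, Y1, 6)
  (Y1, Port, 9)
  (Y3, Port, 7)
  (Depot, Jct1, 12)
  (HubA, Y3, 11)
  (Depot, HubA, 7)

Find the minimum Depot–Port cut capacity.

16

Augment Depot→Jct1→Y1→Port: bottleneck 8, flow now 8.
Augment Depot→Jct1→Y3→Port: bottleneck 4, flow now 12.
Augment Depot→HubA→Y1→Port: bottleneck 1, flow now 13.
Augment Depot→HubA→Y3→Port: bottleneck 3, flow now 16.
No augmenting path remains; maximum flow = 16.
By max-flow min-cut, the minimum cut capacity equals the max flow.
In the residual graph, reachable from Depot: {Depot, Jct1, HubA, Y1, Y3}.
Min-cut edges: Y1→Port (9), Y3→Port (7); capacity 9 + 7 = 16.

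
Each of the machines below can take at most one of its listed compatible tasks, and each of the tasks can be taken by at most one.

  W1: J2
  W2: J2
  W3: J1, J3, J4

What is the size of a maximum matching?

Unit-capacity flow: source→left, listed edges, right→sink; max matching = max flow.
Augmenting path W1→J2 (+1); matched 1.
Augmenting path W3→J1 (+1); matched 2.
No augmenting path remains; maximum matching = 2.
König certificate: {W3, J2} is a vertex cover of size 2 (every listed pair touches it), so no matching can be larger.

2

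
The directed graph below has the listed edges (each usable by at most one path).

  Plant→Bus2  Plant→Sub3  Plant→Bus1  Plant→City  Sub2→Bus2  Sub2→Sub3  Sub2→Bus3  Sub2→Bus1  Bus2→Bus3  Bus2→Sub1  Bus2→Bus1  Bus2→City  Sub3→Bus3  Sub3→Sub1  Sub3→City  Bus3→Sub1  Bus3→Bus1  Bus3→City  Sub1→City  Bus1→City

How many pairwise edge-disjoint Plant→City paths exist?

Assign every edge capacity 1; by Menger, the answer equals the max flow.
Path Plant→City (+1); total 1.
Path Plant→Bus2→City (+1); total 2.
Path Plant→Sub3→City (+1); total 3.
Path Plant→Bus1→City (+1); total 4.
No residual Plant→City path; max flow = 4.
Certifying cut of size 4: {Plant→Bus1, Plant→Bus2, Plant→City, Plant→Sub3}.

4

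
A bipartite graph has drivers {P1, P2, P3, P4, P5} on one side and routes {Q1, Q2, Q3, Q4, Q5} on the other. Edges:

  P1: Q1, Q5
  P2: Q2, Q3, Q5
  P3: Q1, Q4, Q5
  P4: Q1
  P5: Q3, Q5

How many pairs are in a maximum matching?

Unit-capacity flow: source→left, listed edges, right→sink; max matching = max flow.
Augmenting path P1→Q1 (+1); matched 1.
Augmenting path P2→Q2 (+1); matched 2.
Augmenting path P3→Q4 (+1); matched 3.
Augmenting path P5→Q3 (+1); matched 4.
Augmenting path P4→Q1→P1→Q5 (+1); matched 5.
No augmenting path remains; maximum matching = 5.
König certificate: {P1, P2, P3, P4, P5} is a vertex cover of size 5 (every listed pair touches it), so no matching can be larger.

5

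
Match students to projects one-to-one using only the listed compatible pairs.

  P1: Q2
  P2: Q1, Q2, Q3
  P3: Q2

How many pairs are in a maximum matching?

Unit-capacity flow: source→left, listed edges, right→sink; max matching = max flow.
Augmenting path P1→Q2 (+1); matched 1.
Augmenting path P2→Q1 (+1); matched 2.
No augmenting path remains; maximum matching = 2.
König certificate: {P2, Q2} is a vertex cover of size 2 (every listed pair touches it), so no matching can be larger.

2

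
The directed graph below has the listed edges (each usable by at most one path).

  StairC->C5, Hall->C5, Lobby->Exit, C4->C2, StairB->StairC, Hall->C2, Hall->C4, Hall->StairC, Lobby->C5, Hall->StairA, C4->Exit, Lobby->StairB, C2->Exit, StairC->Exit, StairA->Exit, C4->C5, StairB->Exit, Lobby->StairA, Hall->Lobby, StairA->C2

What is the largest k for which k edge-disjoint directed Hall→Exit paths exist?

5

Assign every edge capacity 1; by Menger, the answer equals the max flow.
Path Hall→Lobby→Exit (+1); total 1.
Path Hall→C4→Exit (+1); total 2.
Path Hall→StairC→Exit (+1); total 3.
Path Hall→StairA→Exit (+1); total 4.
Path Hall→C2→Exit (+1); total 5.
No residual Hall→Exit path; max flow = 5.
Certifying cut of size 5: {Hall→C2, Hall→C4, Hall→Lobby, Hall→StairA, Hall→StairC}.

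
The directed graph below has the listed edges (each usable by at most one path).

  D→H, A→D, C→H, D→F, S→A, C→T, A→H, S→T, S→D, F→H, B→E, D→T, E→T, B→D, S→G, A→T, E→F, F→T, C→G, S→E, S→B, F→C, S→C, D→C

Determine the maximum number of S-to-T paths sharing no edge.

Assign every edge capacity 1; by Menger, the answer equals the max flow.
Path S→T (+1); total 1.
Path S→A→T (+1); total 2.
Path S→C→T (+1); total 3.
Path S→D→T (+1); total 4.
Path S→E→T (+1); total 5.
Path S→B→D→F→T (+1); total 6.
No residual S→T path; max flow = 6.
Certifying cut of size 6: {S→A, S→B, S→C, S→D, S→E, S→T}.

6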